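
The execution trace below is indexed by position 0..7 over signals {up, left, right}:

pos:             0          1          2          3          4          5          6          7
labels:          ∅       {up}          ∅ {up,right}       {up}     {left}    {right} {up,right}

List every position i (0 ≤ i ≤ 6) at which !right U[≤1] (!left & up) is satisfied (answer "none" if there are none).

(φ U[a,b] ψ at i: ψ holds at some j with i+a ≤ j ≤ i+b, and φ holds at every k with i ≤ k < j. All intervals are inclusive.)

0, 1, 2, 3, 4

Evaluate at each i in [0,6]:
  i=0: ✓ (rhs at j=1; lhs holds on [0,0])
  i=1: ✓ (rhs at j=1)
  i=2: ✓ (rhs at j=3; lhs holds on [2,2])
  i=3: ✓ (rhs at j=3)
  i=4: ✓ (rhs at j=4)
  i=5: ✗ (no rhs in [5,6])
  i=6: ✗ (lhs fails at k=6 before rhs at j=7)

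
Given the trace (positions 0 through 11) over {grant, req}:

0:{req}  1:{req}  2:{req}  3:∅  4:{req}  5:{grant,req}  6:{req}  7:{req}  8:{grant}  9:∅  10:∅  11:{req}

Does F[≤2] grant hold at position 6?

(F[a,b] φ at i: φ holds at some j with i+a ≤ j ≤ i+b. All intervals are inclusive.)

Check grant at each j in [6,8]:
  j=6: false
  j=7: false
  j=8: true
Found at j=8 → formula holds.

Yes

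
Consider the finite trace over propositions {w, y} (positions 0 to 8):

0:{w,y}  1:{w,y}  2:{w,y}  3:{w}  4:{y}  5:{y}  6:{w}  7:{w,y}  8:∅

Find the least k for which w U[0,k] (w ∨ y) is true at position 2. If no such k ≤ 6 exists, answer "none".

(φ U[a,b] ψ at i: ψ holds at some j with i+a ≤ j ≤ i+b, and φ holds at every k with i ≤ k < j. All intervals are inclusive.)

Need earliest j ≥ 2 with (w ∨ y), and w at every k in [2,j-1].
  j=2: rhs holds (empty prefix). k = 0.

0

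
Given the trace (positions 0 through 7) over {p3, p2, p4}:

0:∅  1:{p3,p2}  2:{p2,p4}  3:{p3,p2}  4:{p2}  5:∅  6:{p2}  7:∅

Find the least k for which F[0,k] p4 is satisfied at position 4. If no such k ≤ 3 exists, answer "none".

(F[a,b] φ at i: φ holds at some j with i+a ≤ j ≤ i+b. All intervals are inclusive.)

Scan j = 4,5,… for p4:
  j=4: fails
  j=5: fails
  j=6: fails
  j=7: fails
No j in [4,7] satisfies it → none.

none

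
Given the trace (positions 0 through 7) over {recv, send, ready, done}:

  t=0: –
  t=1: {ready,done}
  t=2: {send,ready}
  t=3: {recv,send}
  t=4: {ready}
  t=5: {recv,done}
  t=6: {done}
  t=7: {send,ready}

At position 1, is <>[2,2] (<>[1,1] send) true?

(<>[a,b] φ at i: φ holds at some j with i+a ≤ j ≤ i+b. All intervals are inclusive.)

Check <>[1,1] send at each j in [3,3]:
  j=3: fails (none in [4,4])
No position in the window satisfies it → formula fails.

Does not hold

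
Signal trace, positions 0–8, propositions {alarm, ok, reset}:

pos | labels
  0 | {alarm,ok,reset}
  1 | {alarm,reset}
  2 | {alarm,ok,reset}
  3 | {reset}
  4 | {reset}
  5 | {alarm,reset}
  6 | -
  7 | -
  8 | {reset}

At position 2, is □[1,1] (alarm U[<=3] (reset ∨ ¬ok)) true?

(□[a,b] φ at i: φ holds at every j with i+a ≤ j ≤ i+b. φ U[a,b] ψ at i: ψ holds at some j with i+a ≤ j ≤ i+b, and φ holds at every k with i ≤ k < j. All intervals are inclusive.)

Holds

Check (alarm U[<=3] (reset ∨ ¬ok)) at every j in [3,3]:
  j=3: holds
All positions satisfy it → formula holds.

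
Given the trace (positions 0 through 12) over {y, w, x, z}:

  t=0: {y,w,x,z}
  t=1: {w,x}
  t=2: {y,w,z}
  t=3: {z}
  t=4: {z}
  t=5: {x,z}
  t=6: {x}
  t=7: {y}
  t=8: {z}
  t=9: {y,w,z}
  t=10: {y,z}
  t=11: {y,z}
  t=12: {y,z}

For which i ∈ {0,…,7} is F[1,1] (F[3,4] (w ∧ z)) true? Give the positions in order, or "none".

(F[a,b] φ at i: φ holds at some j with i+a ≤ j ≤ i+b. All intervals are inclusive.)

Evaluate at each i in [0,7]:
  i=0: ✗ (none in [1,1])
  i=1: ✗ (none in [2,2])
  i=2: ✗ (none in [3,3])
  i=3: ✗ (none in [4,4])
  i=4: ✓ (witness j=5)
  i=5: ✓ (witness j=6)
  i=6: ✗ (none in [7,7])
  i=7: ✗ (none in [8,8])

4, 5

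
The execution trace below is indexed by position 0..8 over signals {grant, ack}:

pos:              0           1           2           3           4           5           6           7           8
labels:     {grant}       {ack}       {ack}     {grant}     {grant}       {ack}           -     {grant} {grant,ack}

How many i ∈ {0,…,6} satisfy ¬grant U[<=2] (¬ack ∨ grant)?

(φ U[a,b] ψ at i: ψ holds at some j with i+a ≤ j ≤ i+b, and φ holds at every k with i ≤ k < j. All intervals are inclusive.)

Evaluate at each i in [0,6]:
  i=0: ✓ (rhs at j=0)
  i=1: ✓ (rhs at j=3; lhs holds on [1,2])
  i=2: ✓ (rhs at j=3; lhs holds on [2,2])
  i=3: ✓ (rhs at j=3)
  i=4: ✓ (rhs at j=4)
  i=5: ✓ (rhs at j=6; lhs holds on [5,5])
  i=6: ✓ (rhs at j=6)
Positions where it holds: {0, 1, 2, 3, 4, 5, 6} → 7.

7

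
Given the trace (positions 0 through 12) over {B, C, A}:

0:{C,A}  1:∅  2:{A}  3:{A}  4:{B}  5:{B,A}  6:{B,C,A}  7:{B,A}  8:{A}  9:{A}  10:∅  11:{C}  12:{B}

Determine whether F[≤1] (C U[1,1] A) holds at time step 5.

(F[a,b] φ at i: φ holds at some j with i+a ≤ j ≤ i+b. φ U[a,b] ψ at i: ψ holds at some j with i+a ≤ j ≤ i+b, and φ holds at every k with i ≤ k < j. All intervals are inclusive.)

Yes

Check (C U[1,1] A) at each j in [5,6]:
  j=5: fails
  j=6: holds
Found at j=6 → formula holds.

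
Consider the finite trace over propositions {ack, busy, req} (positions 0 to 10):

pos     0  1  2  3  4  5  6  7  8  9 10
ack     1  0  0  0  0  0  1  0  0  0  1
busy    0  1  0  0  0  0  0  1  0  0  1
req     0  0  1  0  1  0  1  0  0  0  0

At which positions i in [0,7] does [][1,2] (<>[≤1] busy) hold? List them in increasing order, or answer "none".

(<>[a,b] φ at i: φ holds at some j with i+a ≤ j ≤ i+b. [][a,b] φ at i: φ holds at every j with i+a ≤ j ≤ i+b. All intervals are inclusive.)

Evaluate at each i in [0,7]:
  i=0: ✗ (fails at j=2)
  i=1: ✗ (fails at j=2)
  i=2: ✗ (fails at j=3)
  i=3: ✗ (fails at j=4)
  i=4: ✗ (fails at j=5)
  i=5: ✓ (all of [6,7])
  i=6: ✗ (fails at j=8)
  i=7: ✗ (fails at j=8)

5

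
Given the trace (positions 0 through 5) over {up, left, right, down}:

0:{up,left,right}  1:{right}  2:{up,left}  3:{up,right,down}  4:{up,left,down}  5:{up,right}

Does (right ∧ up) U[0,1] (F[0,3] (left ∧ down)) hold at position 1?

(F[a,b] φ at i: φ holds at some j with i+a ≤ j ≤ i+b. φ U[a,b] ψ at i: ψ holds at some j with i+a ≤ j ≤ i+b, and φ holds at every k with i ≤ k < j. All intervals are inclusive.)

Need some j in [1,2] with F[0,3] (left ∧ down), and (right ∧ up) at every k in [1,j-1].
  j=1: F[0,3] (left ∧ down) holds; no prefix to check → satisfied.

Yes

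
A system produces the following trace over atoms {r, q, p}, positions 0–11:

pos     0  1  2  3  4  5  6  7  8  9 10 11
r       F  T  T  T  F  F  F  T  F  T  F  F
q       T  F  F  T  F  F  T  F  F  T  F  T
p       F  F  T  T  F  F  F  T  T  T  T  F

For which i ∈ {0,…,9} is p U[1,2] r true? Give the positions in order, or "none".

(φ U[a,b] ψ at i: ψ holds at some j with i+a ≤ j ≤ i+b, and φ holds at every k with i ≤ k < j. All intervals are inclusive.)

Evaluate at each i in [0,9]:
  i=0: ✗ (lhs fails at k=0 before rhs at j=1)
  i=1: ✗ (lhs fails at k=1 before rhs at j=2)
  i=2: ✓ (rhs at j=3; lhs holds on [2,2])
  i=3: ✗ (no rhs in [4,5])
  i=4: ✗ (no rhs in [5,6])
  i=5: ✗ (lhs fails at k=5 before rhs at j=7)
  i=6: ✗ (lhs fails at k=6 before rhs at j=7)
  i=7: ✓ (rhs at j=9; lhs holds on [7,8])
  i=8: ✓ (rhs at j=9; lhs holds on [8,8])
  i=9: ✗ (no rhs in [10,11])

2, 7, 8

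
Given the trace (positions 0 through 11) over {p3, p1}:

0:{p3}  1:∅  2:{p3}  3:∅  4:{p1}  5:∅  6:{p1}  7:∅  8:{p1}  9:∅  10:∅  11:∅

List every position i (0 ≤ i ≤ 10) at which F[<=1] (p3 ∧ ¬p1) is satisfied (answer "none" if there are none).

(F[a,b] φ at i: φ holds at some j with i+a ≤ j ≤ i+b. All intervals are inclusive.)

0, 1, 2

Evaluate at each i in [0,10]:
  i=0: ✓ (witness j=0)
  i=1: ✓ (witness j=2)
  i=2: ✓ (witness j=2)
  i=3: ✗ (none in [3,4])
  i=4: ✗ (none in [4,5])
  i=5: ✗ (none in [5,6])
  i=6: ✗ (none in [6,7])
  i=7: ✗ (none in [7,8])
  i=8: ✗ (none in [8,9])
  i=9: ✗ (none in [9,10])
  i=10: ✗ (none in [10,11])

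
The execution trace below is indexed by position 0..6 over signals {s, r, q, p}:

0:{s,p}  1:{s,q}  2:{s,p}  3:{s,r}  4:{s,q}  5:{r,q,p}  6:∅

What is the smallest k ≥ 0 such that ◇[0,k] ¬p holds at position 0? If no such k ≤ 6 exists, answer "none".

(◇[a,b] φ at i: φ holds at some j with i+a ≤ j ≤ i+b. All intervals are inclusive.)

1

Scan j = 0,1,… for ¬p:
  j=0: fails
  j=1: holds
First hit at j=1, so smallest k = 1-0 = 1.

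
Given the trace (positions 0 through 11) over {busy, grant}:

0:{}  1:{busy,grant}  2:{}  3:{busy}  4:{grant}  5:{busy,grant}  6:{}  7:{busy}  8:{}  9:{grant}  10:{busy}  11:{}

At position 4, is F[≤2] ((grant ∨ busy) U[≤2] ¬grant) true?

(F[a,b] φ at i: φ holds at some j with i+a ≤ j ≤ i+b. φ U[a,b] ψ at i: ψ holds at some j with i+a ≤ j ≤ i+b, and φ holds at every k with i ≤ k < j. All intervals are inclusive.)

Check ((grant ∨ busy) U[≤2] ¬grant) at each j in [4,6]:
  j=4: holds
  j=5: holds
  j=6: holds
Found at j=4 → formula holds.

Yes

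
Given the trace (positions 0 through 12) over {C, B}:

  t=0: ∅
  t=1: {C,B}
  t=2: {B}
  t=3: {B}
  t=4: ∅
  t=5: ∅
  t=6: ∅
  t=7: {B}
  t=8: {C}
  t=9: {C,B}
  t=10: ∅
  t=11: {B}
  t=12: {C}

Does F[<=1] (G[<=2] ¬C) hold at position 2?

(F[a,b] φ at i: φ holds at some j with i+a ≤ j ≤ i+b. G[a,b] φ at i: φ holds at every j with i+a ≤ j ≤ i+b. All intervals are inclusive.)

Check G[<=2] ¬C at each j in [2,3]:
  j=2: holds on [2,4]
  j=3: holds on [3,5]
Found at j=2 → formula holds.

Yes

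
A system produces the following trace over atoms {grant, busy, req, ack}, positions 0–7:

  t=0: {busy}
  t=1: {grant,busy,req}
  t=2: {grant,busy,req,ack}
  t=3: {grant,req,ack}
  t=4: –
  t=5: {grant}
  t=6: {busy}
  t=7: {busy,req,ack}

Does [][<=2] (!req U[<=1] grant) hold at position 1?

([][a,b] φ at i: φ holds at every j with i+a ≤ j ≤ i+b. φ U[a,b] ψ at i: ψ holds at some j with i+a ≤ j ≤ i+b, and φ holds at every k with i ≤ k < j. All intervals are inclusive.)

Yes

Check (!req U[<=1] grant) at every j in [1,3]:
  j=1: holds
  j=2: holds
  j=3: holds
All positions satisfy it → formula holds.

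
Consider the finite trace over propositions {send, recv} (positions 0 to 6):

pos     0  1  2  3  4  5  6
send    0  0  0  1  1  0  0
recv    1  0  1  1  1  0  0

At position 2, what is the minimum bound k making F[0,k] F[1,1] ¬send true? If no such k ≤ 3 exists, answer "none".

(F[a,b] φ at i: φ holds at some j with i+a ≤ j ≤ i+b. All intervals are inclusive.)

2

Scan j = 2,3,… for F[1,1] ¬send:
  j=2: fails
  j=3: fails
  j=4: holds
First hit at j=4, so smallest k = 4-2 = 2.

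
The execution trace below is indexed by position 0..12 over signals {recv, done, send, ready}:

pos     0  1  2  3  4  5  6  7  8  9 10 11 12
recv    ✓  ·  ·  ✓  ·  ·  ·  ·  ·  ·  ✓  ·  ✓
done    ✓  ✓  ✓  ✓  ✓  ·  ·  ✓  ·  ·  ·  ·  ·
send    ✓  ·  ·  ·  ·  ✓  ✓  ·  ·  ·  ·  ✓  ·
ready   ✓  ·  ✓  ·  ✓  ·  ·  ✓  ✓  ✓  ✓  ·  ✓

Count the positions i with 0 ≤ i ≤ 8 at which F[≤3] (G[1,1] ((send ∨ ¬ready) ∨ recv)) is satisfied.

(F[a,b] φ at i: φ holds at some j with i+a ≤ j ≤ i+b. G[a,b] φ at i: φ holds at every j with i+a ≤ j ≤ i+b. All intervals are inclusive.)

Evaluate at each i in [0,8]:
  i=0: ✓ (witness j=0)
  i=1: ✓ (witness j=2)
  i=2: ✓ (witness j=2)
  i=3: ✓ (witness j=4)
  i=4: ✓ (witness j=4)
  i=5: ✓ (witness j=5)
  i=6: ✓ (witness j=9)
  i=7: ✓ (witness j=9)
  i=8: ✓ (witness j=9)
Positions where it holds: {0, 1, 2, 3, 4, 5, 6, 7, 8} → 9.

9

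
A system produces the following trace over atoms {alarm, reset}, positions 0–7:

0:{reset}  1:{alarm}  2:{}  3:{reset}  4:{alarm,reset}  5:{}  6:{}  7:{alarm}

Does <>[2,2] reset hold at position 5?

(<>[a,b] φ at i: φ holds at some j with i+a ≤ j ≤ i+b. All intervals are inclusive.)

No

Check reset at each j in [7,7]:
  j=7: false
No position in the window satisfies it → formula fails.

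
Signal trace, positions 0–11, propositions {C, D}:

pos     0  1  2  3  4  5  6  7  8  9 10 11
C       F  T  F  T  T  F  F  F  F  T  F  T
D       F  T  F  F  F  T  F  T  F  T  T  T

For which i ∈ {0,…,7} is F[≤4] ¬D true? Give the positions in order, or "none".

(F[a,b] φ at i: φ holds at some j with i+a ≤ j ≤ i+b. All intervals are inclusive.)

Evaluate at each i in [0,7]:
  i=0: ✓ (witness j=0)
  i=1: ✓ (witness j=2)
  i=2: ✓ (witness j=2)
  i=3: ✓ (witness j=3)
  i=4: ✓ (witness j=4)
  i=5: ✓ (witness j=6)
  i=6: ✓ (witness j=6)
  i=7: ✓ (witness j=8)

0, 1, 2, 3, 4, 5, 6, 7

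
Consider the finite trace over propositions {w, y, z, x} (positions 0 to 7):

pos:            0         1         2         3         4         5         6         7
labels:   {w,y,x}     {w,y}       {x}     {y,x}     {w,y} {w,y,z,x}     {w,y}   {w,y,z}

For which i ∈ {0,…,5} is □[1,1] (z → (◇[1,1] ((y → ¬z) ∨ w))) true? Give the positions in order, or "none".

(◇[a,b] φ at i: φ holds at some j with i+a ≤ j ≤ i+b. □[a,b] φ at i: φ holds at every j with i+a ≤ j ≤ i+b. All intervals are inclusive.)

0, 1, 2, 3, 4, 5

Evaluate at each i in [0,5]:
  i=0: ✓ (all of [1,1])
  i=1: ✓ (all of [2,2])
  i=2: ✓ (all of [3,3])
  i=3: ✓ (all of [4,4])
  i=4: ✓ (all of [5,5])
  i=5: ✓ (all of [6,6])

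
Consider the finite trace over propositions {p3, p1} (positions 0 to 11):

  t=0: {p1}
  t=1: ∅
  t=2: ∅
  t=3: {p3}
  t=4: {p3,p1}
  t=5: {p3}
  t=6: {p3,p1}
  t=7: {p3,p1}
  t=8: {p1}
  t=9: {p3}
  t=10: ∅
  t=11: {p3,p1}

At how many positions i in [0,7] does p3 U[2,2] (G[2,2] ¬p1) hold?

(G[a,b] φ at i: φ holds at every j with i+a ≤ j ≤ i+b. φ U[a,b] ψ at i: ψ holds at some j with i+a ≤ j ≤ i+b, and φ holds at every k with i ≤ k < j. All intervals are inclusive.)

2

Evaluate at each i in [0,7]:
  i=0: ✗ (no rhs in [2,2])
  i=1: ✗ (lhs fails at k=1 before rhs at j=3)
  i=2: ✗ (no rhs in [4,4])
  i=3: ✗ (no rhs in [5,5])
  i=4: ✗ (no rhs in [6,6])
  i=5: ✓ (rhs at j=7; lhs holds on [5,6])
  i=6: ✓ (rhs at j=8; lhs holds on [6,7])
  i=7: ✗ (no rhs in [9,9])
Positions where it holds: {5, 6} → 2.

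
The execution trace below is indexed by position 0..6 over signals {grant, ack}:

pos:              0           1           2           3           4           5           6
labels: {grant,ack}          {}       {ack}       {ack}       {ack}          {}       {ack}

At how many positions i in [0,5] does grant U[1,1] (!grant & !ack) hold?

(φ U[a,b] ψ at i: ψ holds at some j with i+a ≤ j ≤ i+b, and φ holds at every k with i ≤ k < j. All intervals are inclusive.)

Evaluate at each i in [0,5]:
  i=0: ✓ (rhs at j=1; lhs holds on [0,0])
  i=1: ✗ (no rhs in [2,2])
  i=2: ✗ (no rhs in [3,3])
  i=3: ✗ (no rhs in [4,4])
  i=4: ✗ (lhs fails at k=4 before rhs at j=5)
  i=5: ✗ (no rhs in [6,6])
Positions where it holds: {0} → 1.

1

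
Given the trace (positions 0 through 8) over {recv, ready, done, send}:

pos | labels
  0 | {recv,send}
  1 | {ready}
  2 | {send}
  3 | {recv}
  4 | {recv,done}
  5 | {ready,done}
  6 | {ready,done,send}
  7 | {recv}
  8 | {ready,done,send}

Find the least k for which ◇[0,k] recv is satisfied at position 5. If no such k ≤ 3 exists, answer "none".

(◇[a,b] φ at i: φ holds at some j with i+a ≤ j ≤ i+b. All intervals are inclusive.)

Scan j = 5,6,… for recv:
  j=5: fails
  j=6: fails
  j=7: holds
First hit at j=7, so smallest k = 7-5 = 2.

2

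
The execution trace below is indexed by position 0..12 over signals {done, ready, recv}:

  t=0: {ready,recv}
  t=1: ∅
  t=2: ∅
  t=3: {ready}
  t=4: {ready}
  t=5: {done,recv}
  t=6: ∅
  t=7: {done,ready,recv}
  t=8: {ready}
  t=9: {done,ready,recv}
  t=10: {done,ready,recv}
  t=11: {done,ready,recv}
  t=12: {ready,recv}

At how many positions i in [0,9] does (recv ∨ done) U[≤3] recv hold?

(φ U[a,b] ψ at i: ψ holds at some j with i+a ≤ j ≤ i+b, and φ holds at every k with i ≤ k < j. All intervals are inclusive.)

4

Evaluate at each i in [0,9]:
  i=0: ✓ (rhs at j=0)
  i=1: ✗ (no rhs in [1,4])
  i=2: ✗ (lhs fails at k=2 before rhs at j=5)
  i=3: ✗ (lhs fails at k=3 before rhs at j=5)
  i=4: ✗ (lhs fails at k=4 before rhs at j=5)
  i=5: ✓ (rhs at j=5)
  i=6: ✗ (lhs fails at k=6 before rhs at j=7)
  i=7: ✓ (rhs at j=7)
  i=8: ✗ (lhs fails at k=8 before rhs at j=9)
  i=9: ✓ (rhs at j=9)
Positions where it holds: {0, 5, 7, 9} → 4.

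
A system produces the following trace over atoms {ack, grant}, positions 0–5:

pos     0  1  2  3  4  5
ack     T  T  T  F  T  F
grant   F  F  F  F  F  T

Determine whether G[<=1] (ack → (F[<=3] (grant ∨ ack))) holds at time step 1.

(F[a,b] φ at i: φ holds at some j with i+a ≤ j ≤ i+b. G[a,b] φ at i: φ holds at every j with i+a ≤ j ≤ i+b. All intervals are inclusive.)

Check (ack → (F[<=3] (grant ∨ ack))) at every j in [1,2]:
  j=1: antecedent true; consequent holds (witness at 1) → ✓
  j=2: antecedent true; consequent holds (witness at 2) → ✓
All positions satisfy it → formula holds.

Yes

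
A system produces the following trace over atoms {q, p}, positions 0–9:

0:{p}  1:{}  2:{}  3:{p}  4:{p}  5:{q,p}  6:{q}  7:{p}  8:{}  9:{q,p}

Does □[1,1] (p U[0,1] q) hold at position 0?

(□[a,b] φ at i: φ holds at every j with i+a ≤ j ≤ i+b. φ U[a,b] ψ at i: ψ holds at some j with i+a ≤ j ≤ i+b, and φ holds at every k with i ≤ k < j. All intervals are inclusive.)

Check (p U[0,1] q) at every j in [1,1]:
  j=1: fails
Fails at j=1 → formula fails.

No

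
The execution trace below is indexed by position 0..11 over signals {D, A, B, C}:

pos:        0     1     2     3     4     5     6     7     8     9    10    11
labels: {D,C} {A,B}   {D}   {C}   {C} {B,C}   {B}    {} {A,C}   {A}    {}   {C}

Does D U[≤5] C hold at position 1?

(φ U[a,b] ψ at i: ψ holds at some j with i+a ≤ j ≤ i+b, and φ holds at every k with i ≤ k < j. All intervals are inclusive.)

Need some j in [1,6] with C, and D at every k in [1,j-1].
  j=1: C false.
  j=2: C false.
  j=3: C holds, but D fails at k=1 → not this j.
  j=4: C holds, but D fails at k=1 → not this j.
  j=5: C holds, but D fails at k=1 → not this j.
  j=6: C false.
No j in the window works → until fails.

Does not hold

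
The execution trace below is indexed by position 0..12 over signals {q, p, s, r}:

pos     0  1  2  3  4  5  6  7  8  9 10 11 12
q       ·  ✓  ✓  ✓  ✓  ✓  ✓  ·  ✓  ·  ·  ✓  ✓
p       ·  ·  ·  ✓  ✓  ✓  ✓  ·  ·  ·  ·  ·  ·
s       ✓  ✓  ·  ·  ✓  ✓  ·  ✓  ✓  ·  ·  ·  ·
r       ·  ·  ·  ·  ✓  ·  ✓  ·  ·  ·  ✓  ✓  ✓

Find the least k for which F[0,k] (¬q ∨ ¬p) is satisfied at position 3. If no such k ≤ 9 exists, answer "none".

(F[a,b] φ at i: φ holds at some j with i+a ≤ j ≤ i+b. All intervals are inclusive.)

Scan j = 3,4,… for (¬q ∨ ¬p):
  j=3: fails
  j=4: fails
  j=5: fails
  j=6: fails
  j=7: holds
First hit at j=7, so smallest k = 7-3 = 4.

4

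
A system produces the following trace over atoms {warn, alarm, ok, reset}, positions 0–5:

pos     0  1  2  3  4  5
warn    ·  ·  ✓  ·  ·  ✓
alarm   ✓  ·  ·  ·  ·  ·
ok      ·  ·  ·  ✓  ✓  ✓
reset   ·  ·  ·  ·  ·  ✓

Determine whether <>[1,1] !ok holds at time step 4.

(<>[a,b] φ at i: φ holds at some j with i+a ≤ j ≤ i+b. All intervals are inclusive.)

Check !ok at each j in [5,5]:
  j=5: false
No position in the window satisfies it → formula fails.

Does not hold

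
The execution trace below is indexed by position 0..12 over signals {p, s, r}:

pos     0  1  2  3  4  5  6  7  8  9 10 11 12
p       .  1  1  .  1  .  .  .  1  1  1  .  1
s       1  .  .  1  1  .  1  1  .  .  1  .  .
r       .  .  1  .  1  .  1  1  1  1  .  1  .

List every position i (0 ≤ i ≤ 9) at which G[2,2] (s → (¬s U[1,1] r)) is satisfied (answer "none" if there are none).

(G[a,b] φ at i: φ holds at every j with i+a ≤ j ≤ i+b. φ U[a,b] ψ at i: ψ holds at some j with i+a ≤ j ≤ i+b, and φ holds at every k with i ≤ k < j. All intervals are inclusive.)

Evaluate at each i in [0,9]:
  i=0: ✓ (all of [2,2])
  i=1: ✗ (fails at j=3)
  i=2: ✗ (fails at j=4)
  i=3: ✓ (all of [5,5])
  i=4: ✗ (fails at j=6)
  i=5: ✗ (fails at j=7)
  i=6: ✓ (all of [8,8])
  i=7: ✓ (all of [9,9])
  i=8: ✗ (fails at j=10)
  i=9: ✓ (all of [11,11])

0, 3, 6, 7, 9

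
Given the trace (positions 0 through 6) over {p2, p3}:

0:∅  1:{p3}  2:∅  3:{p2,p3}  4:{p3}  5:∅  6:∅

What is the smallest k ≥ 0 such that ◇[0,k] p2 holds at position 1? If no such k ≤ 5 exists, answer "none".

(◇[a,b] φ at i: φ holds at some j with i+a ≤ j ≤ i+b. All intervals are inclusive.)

2

Scan j = 1,2,… for p2:
  j=1: fails
  j=2: fails
  j=3: holds
First hit at j=3, so smallest k = 3-1 = 2.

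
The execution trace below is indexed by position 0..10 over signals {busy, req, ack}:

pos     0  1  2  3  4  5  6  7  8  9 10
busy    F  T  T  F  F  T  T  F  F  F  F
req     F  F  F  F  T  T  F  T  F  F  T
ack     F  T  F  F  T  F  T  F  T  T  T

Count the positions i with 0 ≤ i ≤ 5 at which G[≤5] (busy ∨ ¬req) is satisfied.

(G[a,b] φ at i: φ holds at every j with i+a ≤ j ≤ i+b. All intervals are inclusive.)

0

Evaluate at each i in [0,5]:
  i=0: ✗ (fails at j=4)
  i=1: ✗ (fails at j=4)
  i=2: ✗ (fails at j=4)
  i=3: ✗ (fails at j=4)
  i=4: ✗ (fails at j=4)
  i=5: ✗ (fails at j=7)
Positions where it holds: {} → 0.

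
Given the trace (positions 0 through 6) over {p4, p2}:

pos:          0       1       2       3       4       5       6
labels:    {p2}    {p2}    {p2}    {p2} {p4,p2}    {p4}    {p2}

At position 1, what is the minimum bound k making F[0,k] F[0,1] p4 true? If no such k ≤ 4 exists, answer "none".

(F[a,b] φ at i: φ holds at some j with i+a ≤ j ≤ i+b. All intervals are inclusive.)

Scan j = 1,2,… for F[0,1] p4:
  j=1: fails
  j=2: fails
  j=3: holds
First hit at j=3, so smallest k = 3-1 = 2.

2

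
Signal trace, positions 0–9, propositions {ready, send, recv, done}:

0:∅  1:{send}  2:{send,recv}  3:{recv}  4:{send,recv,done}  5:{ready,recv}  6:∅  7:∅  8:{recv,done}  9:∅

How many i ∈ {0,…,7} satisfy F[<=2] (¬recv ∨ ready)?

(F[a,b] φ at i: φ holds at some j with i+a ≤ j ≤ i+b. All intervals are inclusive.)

7

Evaluate at each i in [0,7]:
  i=0: ✓ (witness j=0)
  i=1: ✓ (witness j=1)
  i=2: ✗ (none in [2,4])
  i=3: ✓ (witness j=5)
  i=4: ✓ (witness j=5)
  i=5: ✓ (witness j=5)
  i=6: ✓ (witness j=6)
  i=7: ✓ (witness j=7)
Positions where it holds: {0, 1, 3, 4, 5, 6, 7} → 7.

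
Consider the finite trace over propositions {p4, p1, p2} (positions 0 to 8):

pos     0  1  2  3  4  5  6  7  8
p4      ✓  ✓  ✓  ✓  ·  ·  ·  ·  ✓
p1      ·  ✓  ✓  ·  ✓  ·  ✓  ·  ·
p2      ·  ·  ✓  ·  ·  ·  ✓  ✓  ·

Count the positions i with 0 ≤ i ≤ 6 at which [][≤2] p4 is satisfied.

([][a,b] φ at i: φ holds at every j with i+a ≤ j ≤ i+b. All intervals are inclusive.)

2

Evaluate at each i in [0,6]:
  i=0: ✓ (all of [0,2])
  i=1: ✓ (all of [1,3])
  i=2: ✗ (fails at j=4)
  i=3: ✗ (fails at j=4)
  i=4: ✗ (fails at j=4)
  i=5: ✗ (fails at j=5)
  i=6: ✗ (fails at j=6)
Positions where it holds: {0, 1} → 2.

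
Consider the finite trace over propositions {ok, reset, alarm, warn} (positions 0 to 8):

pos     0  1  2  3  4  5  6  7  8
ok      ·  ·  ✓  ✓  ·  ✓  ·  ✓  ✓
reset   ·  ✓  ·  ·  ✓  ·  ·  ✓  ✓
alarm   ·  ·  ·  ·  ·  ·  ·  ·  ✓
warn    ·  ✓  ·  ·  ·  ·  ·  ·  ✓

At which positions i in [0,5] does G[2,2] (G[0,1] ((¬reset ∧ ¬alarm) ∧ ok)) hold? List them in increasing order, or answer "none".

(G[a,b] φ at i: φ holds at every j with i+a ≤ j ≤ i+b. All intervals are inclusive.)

Evaluate at each i in [0,5]:
  i=0: ✓ (all of [2,2])
  i=1: ✗ (fails at j=3)
  i=2: ✗ (fails at j=4)
  i=3: ✗ (fails at j=5)
  i=4: ✗ (fails at j=6)
  i=5: ✗ (fails at j=7)

0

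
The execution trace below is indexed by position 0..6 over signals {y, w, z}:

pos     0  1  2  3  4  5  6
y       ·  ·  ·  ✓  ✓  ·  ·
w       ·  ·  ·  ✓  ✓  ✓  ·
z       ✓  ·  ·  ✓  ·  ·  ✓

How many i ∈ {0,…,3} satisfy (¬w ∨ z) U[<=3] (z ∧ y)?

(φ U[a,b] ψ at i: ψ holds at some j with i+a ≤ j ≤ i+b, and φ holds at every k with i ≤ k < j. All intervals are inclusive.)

Evaluate at each i in [0,3]:
  i=0: ✓ (rhs at j=3; lhs holds on [0,2])
  i=1: ✓ (rhs at j=3; lhs holds on [1,2])
  i=2: ✓ (rhs at j=3; lhs holds on [2,2])
  i=3: ✓ (rhs at j=3)
Positions where it holds: {0, 1, 2, 3} → 4.

4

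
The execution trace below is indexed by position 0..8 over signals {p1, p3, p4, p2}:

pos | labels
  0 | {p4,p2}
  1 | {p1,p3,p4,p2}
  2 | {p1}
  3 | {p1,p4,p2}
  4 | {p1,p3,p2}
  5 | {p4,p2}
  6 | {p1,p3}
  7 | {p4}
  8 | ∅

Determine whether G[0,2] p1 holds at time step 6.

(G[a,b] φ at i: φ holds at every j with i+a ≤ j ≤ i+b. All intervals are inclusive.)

No

Check p1 at every j in [6,8]:
  j=6: true
  j=7: false
  j=8: false
Fails at j=7 → formula fails.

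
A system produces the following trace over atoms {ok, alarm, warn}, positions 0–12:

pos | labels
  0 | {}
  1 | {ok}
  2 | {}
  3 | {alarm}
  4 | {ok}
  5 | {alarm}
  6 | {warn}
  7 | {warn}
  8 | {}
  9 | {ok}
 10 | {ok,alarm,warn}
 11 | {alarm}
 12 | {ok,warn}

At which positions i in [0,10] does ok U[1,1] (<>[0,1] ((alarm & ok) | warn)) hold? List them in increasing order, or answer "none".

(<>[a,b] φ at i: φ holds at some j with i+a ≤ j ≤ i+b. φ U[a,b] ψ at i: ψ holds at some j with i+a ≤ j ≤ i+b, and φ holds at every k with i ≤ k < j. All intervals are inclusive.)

4, 9, 10

Evaluate at each i in [0,10]:
  i=0: ✗ (no rhs in [1,1])
  i=1: ✗ (no rhs in [2,2])
  i=2: ✗ (no rhs in [3,3])
  i=3: ✗ (no rhs in [4,4])
  i=4: ✓ (rhs at j=5; lhs holds on [4,4])
  i=5: ✗ (lhs fails at k=5 before rhs at j=6)
  i=6: ✗ (lhs fails at k=6 before rhs at j=7)
  i=7: ✗ (no rhs in [8,8])
  i=8: ✗ (lhs fails at k=8 before rhs at j=9)
  i=9: ✓ (rhs at j=10; lhs holds on [9,9])
  i=10: ✓ (rhs at j=11; lhs holds on [10,10])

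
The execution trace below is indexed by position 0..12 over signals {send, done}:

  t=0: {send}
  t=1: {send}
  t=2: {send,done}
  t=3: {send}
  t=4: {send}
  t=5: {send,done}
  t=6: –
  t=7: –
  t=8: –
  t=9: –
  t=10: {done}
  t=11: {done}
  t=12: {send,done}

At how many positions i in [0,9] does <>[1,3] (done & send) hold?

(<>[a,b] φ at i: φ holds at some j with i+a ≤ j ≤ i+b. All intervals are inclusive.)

Evaluate at each i in [0,9]:
  i=0: ✓ (witness j=2)
  i=1: ✓ (witness j=2)
  i=2: ✓ (witness j=5)
  i=3: ✓ (witness j=5)
  i=4: ✓ (witness j=5)
  i=5: ✗ (none in [6,8])
  i=6: ✗ (none in [7,9])
  i=7: ✗ (none in [8,10])
  i=8: ✗ (none in [9,11])
  i=9: ✓ (witness j=12)
Positions where it holds: {0, 1, 2, 3, 4, 9} → 6.

6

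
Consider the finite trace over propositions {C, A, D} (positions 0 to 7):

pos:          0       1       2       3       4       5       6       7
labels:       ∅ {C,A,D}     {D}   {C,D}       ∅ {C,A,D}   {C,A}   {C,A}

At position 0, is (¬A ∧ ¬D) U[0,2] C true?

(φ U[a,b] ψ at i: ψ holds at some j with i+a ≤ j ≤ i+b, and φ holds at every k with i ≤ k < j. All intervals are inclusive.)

Need some j in [0,2] with C, and (¬A ∧ ¬D) at every k in [0,j-1].
  j=0: C false.
  j=1: C holds; (¬A ∧ ¬D) holds at every k in [0,0] → satisfied.

Holds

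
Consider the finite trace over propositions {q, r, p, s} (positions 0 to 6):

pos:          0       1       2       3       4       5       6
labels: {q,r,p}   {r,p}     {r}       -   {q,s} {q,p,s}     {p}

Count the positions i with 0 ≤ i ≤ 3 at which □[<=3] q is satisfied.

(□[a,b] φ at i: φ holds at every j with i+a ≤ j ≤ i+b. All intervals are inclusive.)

0

Evaluate at each i in [0,3]:
  i=0: ✗ (fails at j=1)
  i=1: ✗ (fails at j=1)
  i=2: ✗ (fails at j=2)
  i=3: ✗ (fails at j=3)
Positions where it holds: {} → 0.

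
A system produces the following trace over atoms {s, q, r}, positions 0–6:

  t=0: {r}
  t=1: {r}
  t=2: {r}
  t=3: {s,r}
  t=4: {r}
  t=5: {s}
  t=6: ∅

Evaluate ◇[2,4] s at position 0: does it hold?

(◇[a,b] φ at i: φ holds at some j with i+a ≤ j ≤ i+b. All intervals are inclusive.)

Yes

Check s at each j in [2,4]:
  j=2: false
  j=3: true
  j=4: false
Found at j=3 → formula holds.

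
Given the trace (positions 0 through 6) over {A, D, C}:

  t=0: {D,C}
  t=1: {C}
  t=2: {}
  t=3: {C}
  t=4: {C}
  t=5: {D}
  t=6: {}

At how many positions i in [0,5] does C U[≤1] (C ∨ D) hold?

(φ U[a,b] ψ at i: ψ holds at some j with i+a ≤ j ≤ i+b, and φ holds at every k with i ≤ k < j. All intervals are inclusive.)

Evaluate at each i in [0,5]:
  i=0: ✓ (rhs at j=0)
  i=1: ✓ (rhs at j=1)
  i=2: ✗ (lhs fails at k=2 before rhs at j=3)
  i=3: ✓ (rhs at j=3)
  i=4: ✓ (rhs at j=4)
  i=5: ✓ (rhs at j=5)
Positions where it holds: {0, 1, 3, 4, 5} → 5.

5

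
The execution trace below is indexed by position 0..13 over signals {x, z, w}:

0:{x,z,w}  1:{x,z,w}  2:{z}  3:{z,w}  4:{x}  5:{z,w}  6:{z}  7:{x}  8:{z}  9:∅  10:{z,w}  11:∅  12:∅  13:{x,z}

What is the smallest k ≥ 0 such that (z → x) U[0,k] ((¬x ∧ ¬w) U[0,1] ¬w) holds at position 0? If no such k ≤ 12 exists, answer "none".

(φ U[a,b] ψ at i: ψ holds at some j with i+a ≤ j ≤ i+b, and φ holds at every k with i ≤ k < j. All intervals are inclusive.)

Need earliest j ≥ 0 with ((¬x ∧ ¬w) U[0,1] ¬w), and (z → x) at every k in [0,j-1].
  j=0: rhs fails.
  j=1: rhs fails.
  j=2: rhs holds; lhs holds on [0,1]. k = 2.

2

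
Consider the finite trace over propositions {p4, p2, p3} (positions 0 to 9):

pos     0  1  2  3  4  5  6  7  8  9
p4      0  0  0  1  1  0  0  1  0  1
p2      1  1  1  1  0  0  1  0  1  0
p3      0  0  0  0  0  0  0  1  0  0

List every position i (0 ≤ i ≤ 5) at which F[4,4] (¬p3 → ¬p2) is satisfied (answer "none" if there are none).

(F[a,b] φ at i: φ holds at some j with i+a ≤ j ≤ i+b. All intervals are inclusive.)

Evaluate at each i in [0,5]:
  i=0: ✓ (witness j=4)
  i=1: ✓ (witness j=5)
  i=2: ✗ (none in [6,6])
  i=3: ✓ (witness j=7)
  i=4: ✗ (none in [8,8])
  i=5: ✓ (witness j=9)

0, 1, 3, 5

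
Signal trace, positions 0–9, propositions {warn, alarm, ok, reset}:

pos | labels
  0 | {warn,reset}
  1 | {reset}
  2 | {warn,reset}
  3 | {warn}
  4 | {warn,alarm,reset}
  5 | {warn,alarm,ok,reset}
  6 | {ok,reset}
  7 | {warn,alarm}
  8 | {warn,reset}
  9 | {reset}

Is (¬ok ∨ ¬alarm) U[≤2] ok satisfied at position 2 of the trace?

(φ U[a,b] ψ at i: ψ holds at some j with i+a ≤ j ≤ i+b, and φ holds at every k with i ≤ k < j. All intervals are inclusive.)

Does not hold

Need some j in [2,4] with ok, and (¬ok ∨ ¬alarm) at every k in [2,j-1].
  j=2: ok false.
  j=3: ok false.
  j=4: ok false.
No j in the window works → until fails.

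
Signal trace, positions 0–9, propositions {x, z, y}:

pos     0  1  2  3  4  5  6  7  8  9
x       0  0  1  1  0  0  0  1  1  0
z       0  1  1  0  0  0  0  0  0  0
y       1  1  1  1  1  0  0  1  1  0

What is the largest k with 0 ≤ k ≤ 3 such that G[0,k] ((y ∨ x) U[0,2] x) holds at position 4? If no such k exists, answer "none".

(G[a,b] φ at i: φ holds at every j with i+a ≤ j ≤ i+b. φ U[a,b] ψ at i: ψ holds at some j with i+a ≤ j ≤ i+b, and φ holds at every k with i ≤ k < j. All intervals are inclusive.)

none

((y ∨ x) U[0,2] x) must hold from j=4 onward; find where it first fails.
  j=4: fails → no k works.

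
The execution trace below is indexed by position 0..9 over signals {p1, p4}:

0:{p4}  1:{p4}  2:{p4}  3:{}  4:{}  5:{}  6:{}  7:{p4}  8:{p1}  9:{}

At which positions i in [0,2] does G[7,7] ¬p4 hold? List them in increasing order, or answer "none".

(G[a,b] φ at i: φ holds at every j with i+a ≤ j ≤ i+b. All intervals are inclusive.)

Evaluate at each i in [0,2]:
  i=0: ✗ (fails at j=7)
  i=1: ✓ (all of [8,8])
  i=2: ✓ (all of [9,9])

1, 2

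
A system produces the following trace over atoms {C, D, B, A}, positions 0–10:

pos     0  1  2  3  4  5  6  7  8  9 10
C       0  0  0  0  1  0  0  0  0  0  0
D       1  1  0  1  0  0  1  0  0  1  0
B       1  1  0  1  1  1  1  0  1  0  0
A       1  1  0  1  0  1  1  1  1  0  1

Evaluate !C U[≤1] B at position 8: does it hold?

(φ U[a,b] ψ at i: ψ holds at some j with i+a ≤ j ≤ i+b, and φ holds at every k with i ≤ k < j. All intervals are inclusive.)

Need some j in [8,9] with B, and !C at every k in [8,j-1].
  j=8: B holds; no prefix to check → satisfied.

Yes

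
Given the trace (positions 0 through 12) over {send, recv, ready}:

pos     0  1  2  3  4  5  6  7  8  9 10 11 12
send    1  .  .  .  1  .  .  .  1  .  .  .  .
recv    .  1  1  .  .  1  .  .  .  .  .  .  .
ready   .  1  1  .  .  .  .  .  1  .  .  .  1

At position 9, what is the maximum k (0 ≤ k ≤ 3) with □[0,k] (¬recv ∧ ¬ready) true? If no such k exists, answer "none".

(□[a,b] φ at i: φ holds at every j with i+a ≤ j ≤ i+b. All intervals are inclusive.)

2

(¬recv ∧ ¬ready) must hold from j=9 onward; find where it first fails.
  j=9: holds
  j=10: holds
  j=11: holds
  j=12: fails
Holds on [9,11], so largest k = 2.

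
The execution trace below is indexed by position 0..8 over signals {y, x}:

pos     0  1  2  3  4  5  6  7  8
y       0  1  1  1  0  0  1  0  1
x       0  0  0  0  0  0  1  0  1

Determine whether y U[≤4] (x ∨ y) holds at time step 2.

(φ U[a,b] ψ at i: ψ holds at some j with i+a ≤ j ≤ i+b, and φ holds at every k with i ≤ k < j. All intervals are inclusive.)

Need some j in [2,6] with (x ∨ y), and y at every k in [2,j-1].
  j=2: (x ∨ y) holds; no prefix to check → satisfied.

Holds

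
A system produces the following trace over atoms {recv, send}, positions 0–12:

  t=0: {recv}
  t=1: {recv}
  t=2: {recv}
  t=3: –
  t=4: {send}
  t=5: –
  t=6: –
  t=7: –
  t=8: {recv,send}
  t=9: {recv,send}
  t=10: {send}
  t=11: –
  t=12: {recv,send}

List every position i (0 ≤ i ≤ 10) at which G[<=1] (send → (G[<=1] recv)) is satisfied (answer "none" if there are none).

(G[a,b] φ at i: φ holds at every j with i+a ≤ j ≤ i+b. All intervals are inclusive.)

0, 1, 2, 5, 6, 7

Evaluate at each i in [0,10]:
  i=0: ✓ (all of [0,1])
  i=1: ✓ (all of [1,2])
  i=2: ✓ (all of [2,3])
  i=3: ✗ (fails at j=4)
  i=4: ✗ (fails at j=4)
  i=5: ✓ (all of [5,6])
  i=6: ✓ (all of [6,7])
  i=7: ✓ (all of [7,8])
  i=8: ✗ (fails at j=9)
  i=9: ✗ (fails at j=9)
  i=10: ✗ (fails at j=10)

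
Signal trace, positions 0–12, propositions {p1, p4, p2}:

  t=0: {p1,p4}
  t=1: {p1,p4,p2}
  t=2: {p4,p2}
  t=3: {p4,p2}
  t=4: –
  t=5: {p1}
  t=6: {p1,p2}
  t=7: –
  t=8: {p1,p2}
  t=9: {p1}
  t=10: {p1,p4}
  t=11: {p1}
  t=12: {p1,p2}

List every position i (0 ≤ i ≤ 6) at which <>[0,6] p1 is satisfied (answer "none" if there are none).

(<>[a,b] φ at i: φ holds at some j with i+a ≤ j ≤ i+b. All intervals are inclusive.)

Evaluate at each i in [0,6]:
  i=0: ✓ (witness j=0)
  i=1: ✓ (witness j=1)
  i=2: ✓ (witness j=5)
  i=3: ✓ (witness j=5)
  i=4: ✓ (witness j=5)
  i=5: ✓ (witness j=5)
  i=6: ✓ (witness j=6)

0, 1, 2, 3, 4, 5, 6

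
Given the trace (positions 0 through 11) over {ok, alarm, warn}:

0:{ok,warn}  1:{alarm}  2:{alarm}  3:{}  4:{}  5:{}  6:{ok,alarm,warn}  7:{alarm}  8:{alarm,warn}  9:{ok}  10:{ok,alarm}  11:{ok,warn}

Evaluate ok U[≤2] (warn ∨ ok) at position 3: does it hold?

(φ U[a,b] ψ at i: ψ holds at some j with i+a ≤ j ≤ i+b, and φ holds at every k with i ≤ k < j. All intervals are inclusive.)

Need some j in [3,5] with (warn ∨ ok), and ok at every k in [3,j-1].
  j=3: (warn ∨ ok) false.
  j=4: (warn ∨ ok) false.
  j=5: (warn ∨ ok) false.
No j in the window works → until fails.

Does not hold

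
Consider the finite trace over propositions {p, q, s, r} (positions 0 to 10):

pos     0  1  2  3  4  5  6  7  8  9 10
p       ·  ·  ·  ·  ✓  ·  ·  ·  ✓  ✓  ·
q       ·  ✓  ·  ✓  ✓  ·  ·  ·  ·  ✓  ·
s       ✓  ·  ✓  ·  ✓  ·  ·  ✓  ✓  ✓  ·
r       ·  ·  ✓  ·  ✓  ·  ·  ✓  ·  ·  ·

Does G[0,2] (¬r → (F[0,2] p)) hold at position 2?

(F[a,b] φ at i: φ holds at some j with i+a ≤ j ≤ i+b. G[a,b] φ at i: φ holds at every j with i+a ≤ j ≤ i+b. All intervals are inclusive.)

Check (¬r → (F[0,2] p)) at every j in [2,4]:
  j=2: antecedent false → ✓
  j=3: antecedent true; consequent holds (witness at 4) → ✓
  j=4: antecedent false → ✓
All positions satisfy it → formula holds.

Holds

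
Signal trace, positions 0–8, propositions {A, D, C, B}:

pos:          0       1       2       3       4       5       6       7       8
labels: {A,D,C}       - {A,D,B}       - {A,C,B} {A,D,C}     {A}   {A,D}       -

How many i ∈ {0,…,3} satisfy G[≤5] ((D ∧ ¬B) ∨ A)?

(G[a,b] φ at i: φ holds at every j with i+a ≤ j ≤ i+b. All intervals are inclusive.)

0

Evaluate at each i in [0,3]:
  i=0: ✗ (fails at j=1)
  i=1: ✗ (fails at j=1)
  i=2: ✗ (fails at j=3)
  i=3: ✗ (fails at j=3)
Positions where it holds: {} → 0.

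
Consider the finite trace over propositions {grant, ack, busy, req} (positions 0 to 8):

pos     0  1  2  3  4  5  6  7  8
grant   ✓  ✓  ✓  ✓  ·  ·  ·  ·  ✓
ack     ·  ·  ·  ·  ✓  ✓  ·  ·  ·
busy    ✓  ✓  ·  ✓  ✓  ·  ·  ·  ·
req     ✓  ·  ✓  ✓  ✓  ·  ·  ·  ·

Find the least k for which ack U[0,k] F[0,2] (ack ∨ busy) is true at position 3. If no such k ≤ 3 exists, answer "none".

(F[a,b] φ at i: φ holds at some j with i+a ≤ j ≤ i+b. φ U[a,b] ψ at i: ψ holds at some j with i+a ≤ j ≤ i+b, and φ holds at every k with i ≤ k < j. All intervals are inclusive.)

Need earliest j ≥ 3 with F[0,2] (ack ∨ busy), and ack at every k in [3,j-1].
  j=3: rhs holds (empty prefix). k = 0.

0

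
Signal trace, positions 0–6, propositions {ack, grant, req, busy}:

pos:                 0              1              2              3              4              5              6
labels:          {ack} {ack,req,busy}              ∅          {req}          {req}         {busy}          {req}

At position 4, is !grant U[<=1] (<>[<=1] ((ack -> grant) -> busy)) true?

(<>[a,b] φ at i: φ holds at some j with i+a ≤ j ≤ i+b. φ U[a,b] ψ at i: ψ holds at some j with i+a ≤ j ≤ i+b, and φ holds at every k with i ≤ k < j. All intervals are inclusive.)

Need some j in [4,5] with <>[<=1] ((ack -> grant) -> busy), and !grant at every k in [4,j-1].
  j=4: <>[<=1] ((ack -> grant) -> busy) holds; no prefix to check → satisfied.

True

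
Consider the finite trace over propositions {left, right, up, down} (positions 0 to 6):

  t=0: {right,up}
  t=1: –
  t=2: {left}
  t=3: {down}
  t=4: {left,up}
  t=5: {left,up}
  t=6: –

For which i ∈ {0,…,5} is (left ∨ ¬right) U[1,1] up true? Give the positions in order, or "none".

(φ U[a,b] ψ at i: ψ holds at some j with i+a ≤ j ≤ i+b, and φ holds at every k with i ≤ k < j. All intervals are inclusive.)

Evaluate at each i in [0,5]:
  i=0: ✗ (no rhs in [1,1])
  i=1: ✗ (no rhs in [2,2])
  i=2: ✗ (no rhs in [3,3])
  i=3: ✓ (rhs at j=4; lhs holds on [3,3])
  i=4: ✓ (rhs at j=5; lhs holds on [4,4])
  i=5: ✗ (no rhs in [6,6])

3, 4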